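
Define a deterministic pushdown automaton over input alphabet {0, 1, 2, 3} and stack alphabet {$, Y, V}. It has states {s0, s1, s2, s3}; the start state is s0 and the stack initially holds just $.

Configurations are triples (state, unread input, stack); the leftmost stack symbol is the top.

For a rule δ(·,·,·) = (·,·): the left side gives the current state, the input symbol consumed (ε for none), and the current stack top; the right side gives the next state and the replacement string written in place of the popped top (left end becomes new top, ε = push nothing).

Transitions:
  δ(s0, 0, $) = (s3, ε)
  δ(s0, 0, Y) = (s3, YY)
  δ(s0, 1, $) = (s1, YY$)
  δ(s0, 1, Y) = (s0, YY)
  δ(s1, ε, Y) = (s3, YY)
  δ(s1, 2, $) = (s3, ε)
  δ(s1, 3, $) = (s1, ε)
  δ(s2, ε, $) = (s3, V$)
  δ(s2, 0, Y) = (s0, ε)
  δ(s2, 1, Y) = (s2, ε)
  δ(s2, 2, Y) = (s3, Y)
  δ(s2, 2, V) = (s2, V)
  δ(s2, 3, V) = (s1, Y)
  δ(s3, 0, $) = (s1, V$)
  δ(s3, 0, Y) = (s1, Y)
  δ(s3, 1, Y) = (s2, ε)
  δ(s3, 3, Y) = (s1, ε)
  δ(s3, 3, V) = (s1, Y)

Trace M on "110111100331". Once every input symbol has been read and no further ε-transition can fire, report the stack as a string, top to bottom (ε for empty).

(s0, 110111100331, $) ⊢ (s1, 10111100331, YY$) ⊢ (s3, 10111100331, YYY$) ⊢ (s2, 0111100331, YY$) ⊢ (s0, 111100331, Y$) ⊢ (s0, 11100331, YY$) ⊢ (s0, 1100331, YYY$) ⊢ (s0, 100331, YYYY$) ⊢ (s0, 00331, YYYYY$) ⊢ (s3, 0331, YYYYYY$) ⊢ (s1, 331, YYYYYY$) ⊢ (s3, 331, YYYYYYY$) ⊢ (s1, 31, YYYYYY$) ⊢ (s3, 31, YYYYYYY$) ⊢ (s1, 1, YYYYYY$) ⊢ (s3, 1, YYYYYYY$) ⊢ (s2, ε, YYYYYY$)
All input consumed in state s2 with stack YYYYYY$.

YYYYYY$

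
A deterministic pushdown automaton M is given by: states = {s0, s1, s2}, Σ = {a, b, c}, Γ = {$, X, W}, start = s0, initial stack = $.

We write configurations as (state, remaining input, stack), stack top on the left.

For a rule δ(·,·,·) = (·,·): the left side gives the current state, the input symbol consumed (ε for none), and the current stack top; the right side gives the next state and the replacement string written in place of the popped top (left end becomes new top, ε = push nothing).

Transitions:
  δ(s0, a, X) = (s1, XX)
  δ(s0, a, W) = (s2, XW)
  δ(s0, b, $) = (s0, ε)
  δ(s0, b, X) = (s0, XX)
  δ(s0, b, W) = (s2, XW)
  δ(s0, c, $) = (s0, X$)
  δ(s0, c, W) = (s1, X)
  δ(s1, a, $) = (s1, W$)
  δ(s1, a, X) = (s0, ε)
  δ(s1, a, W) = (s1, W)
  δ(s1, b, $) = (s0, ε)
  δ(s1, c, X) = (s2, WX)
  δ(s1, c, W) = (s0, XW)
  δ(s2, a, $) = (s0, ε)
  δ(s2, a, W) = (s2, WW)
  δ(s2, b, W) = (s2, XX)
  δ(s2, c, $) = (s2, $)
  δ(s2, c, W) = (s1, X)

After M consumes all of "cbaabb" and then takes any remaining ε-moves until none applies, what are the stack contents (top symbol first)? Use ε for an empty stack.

(s0, cbaabb, $) ⊢ (s0, baabb, X$) ⊢ (s0, aabb, XX$) ⊢ (s1, abb, XXX$) ⊢ (s0, bb, XX$) ⊢ (s0, b, XXX$) ⊢ (s0, ε, XXXX$)
All input consumed in state s0 with stack XXXX$.

XXXX$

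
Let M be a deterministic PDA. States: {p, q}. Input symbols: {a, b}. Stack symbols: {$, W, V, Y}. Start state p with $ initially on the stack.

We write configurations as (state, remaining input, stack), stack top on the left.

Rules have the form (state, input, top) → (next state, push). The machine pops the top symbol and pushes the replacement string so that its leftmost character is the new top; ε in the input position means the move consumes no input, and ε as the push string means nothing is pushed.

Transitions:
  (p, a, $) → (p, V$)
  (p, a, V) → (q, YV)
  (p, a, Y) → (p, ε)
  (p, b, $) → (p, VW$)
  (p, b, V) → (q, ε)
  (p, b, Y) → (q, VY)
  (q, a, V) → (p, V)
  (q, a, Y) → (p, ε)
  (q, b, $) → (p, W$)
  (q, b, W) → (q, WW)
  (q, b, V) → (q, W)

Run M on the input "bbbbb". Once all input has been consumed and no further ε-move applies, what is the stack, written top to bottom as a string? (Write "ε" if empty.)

WWWW$

(p, bbbbb, $)
  read b, top $: go to p, push VW$ → (p, bbbb, VW$)
  read b, top V: go to q, push ε → (q, bbb, W$)
  read b, top W: go to q, push WW → (q, bb, WW$)
  read b, top W: go to q, push WW → (q, b, WWW$)
  read b, top W: go to q, push WW → (q, ε, WWWW$)
All input consumed in state q with stack WWWW$.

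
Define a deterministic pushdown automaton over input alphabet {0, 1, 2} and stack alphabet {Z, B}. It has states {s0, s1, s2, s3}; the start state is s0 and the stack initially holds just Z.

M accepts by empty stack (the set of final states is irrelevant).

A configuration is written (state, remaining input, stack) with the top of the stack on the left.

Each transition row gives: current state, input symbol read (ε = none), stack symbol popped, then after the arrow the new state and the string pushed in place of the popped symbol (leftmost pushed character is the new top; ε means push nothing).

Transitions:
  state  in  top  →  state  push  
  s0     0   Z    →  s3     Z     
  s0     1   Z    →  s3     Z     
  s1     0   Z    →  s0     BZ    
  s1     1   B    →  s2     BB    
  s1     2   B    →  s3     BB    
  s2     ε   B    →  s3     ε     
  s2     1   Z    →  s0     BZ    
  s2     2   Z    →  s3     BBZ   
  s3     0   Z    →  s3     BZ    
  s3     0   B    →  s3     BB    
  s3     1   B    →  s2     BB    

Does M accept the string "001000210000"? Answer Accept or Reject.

(s0, 001000210000, Z)
  read 0, top Z: go to s3, push Z → (s3, 01000210000, Z)
  read 0, top Z: go to s3, push BZ → (s3, 1000210000, BZ)
  read 1, top B: go to s2, push BB → (s2, 000210000, BBZ)
  ε-move, top B: go to s3, push ε → (s3, 000210000, BZ)
  read 0, top B: go to s3, push BB → (s3, 00210000, BBZ)
  read 0, top B: go to s3, push BB → (s3, 0210000, BBBZ)
  read 0, top B: go to s3, push BB → (s3, 210000, BBBBZ)
No transition applies at (s3, 210000, BBBBZ); input not fully consumed.

Reject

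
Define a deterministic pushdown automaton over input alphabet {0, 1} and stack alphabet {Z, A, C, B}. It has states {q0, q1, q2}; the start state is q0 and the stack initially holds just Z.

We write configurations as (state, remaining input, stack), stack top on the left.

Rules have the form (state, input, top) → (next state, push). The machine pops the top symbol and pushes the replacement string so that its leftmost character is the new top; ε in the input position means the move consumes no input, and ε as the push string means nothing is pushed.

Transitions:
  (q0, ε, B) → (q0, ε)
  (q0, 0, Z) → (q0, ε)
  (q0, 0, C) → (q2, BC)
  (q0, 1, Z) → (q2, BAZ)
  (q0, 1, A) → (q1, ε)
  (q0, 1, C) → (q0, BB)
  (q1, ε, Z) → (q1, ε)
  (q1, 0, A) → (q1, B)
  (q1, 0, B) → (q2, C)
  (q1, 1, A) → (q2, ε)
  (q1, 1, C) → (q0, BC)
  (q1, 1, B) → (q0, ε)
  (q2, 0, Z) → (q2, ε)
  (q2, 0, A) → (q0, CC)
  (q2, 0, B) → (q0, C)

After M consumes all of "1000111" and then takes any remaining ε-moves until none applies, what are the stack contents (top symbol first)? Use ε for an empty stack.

(q0, 1000111, Z) ⊢ (q2, 000111, BAZ) ⊢ (q0, 00111, CAZ) ⊢ (q2, 0111, BCAZ) ⊢ (q0, 111, CCAZ) ⊢ (q0, 11, BBCAZ) ⊢ (q0, 11, BCAZ) ⊢ (q0, 11, CAZ) ⊢ (q0, 1, BBAZ) ⊢ (q0, 1, BAZ) ⊢ (q0, 1, AZ) ⊢ (q1, ε, Z) ⊢ (q1, ε, ε)
All input consumed in state q1 with stack ε.

ε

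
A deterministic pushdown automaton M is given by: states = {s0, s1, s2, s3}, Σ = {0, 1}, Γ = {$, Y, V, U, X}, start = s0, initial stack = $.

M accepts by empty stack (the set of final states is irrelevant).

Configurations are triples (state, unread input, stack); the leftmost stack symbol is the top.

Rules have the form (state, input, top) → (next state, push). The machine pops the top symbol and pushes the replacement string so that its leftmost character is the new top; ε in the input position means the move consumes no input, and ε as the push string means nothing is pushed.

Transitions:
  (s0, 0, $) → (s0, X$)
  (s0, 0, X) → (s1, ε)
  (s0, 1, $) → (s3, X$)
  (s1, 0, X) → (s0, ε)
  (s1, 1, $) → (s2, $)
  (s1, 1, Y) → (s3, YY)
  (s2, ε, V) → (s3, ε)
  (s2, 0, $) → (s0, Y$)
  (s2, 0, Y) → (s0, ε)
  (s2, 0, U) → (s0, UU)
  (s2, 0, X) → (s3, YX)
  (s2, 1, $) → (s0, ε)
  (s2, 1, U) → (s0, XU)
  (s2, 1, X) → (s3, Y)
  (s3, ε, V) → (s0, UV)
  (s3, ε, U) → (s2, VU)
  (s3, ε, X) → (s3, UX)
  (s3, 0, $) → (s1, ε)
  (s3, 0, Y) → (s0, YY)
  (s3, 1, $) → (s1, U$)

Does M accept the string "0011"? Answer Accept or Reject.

Accept

(s0, 0011, $) ⊢ (s0, 011, X$) ⊢ (s1, 11, $) ⊢ (s2, 1, $) ⊢ (s0, ε, ε)
All input consumed and the stack is empty.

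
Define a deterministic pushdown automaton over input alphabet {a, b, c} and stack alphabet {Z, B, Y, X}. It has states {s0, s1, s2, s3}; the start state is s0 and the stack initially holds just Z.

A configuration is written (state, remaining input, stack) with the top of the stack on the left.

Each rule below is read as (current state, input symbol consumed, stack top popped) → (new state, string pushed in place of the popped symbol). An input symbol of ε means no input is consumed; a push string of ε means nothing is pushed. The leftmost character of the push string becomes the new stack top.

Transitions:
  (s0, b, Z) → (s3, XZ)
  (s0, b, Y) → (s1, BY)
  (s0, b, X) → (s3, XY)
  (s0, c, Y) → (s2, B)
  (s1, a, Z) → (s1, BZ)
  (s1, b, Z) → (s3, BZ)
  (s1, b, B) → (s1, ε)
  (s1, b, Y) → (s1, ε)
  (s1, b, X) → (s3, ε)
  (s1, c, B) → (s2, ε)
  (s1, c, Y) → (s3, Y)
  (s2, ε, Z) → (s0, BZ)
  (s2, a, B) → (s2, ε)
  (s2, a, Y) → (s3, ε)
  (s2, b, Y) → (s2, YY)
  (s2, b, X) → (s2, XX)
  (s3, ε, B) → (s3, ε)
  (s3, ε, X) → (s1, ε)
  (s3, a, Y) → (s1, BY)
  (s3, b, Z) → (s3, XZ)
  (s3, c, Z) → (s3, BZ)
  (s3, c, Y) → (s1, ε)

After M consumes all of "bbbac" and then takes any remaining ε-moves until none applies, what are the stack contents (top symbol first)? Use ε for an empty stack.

BZ

(s0, bbbac, Z) ⊢ (s3, bbac, XZ) ⊢ (s1, bbac, Z) ⊢ (s3, bac, BZ) ⊢ (s3, bac, Z) ⊢ (s3, ac, XZ) ⊢ (s1, ac, Z) ⊢ (s1, c, BZ) ⊢ (s2, ε, Z) ⊢ (s0, ε, BZ)
All input consumed in state s0 with stack BZ.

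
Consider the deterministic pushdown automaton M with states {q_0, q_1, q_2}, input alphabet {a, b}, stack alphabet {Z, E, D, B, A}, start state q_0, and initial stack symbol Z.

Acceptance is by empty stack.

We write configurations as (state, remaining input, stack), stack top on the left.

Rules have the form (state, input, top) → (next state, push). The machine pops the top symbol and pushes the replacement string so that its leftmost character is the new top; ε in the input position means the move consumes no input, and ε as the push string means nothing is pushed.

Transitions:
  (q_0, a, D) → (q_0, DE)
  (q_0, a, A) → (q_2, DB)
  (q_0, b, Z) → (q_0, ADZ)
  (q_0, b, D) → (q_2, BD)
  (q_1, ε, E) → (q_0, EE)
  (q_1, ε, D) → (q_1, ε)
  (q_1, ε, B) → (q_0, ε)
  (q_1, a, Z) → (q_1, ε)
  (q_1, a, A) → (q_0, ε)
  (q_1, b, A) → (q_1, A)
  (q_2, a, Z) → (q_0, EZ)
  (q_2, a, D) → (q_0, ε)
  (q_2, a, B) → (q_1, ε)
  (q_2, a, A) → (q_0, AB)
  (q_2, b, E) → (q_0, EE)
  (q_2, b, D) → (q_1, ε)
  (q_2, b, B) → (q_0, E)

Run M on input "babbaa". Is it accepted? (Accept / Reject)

Accept

(q_0, babbaa, Z)
  read b, top Z: go to q_0, push ADZ → (q_0, abbaa, ADZ)
  read a, top A: go to q_2, push DB → (q_2, bbaa, DBDZ)
  read b, top D: go to q_1, push ε → (q_1, baa, BDZ)
  ε-move, top B: go to q_0, push ε → (q_0, baa, DZ)
  read b, top D: go to q_2, push BD → (q_2, aa, BDZ)
  read a, top B: go to q_1, push ε → (q_1, a, DZ)
  ε-move, top D: go to q_1, push ε → (q_1, a, Z)
  read a, top Z: go to q_1, push ε → (q_1, ε, ε)
All input consumed and the stack is empty.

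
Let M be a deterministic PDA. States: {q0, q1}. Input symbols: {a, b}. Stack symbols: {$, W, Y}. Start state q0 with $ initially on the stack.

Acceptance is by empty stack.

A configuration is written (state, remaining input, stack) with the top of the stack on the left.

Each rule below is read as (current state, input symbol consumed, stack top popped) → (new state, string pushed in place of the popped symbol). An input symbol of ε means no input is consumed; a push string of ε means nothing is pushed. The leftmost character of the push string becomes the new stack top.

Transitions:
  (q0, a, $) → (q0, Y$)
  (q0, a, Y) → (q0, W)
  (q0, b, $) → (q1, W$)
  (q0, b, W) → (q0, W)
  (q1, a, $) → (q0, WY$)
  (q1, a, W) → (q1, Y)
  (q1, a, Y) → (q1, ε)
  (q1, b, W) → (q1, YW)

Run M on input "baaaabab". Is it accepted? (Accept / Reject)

Reject

(q0, baaaabab, $)
  read b, top $: go to q1, push W$ → (q1, aaaabab, W$)
  read a, top W: go to q1, push Y → (q1, aaabab, Y$)
  read a, top Y: go to q1, push ε → (q1, aabab, $)
  read a, top $: go to q0, push WY$ → (q0, abab, WY$)
No transition applies at (q0, abab, WY$); input not fully consumed.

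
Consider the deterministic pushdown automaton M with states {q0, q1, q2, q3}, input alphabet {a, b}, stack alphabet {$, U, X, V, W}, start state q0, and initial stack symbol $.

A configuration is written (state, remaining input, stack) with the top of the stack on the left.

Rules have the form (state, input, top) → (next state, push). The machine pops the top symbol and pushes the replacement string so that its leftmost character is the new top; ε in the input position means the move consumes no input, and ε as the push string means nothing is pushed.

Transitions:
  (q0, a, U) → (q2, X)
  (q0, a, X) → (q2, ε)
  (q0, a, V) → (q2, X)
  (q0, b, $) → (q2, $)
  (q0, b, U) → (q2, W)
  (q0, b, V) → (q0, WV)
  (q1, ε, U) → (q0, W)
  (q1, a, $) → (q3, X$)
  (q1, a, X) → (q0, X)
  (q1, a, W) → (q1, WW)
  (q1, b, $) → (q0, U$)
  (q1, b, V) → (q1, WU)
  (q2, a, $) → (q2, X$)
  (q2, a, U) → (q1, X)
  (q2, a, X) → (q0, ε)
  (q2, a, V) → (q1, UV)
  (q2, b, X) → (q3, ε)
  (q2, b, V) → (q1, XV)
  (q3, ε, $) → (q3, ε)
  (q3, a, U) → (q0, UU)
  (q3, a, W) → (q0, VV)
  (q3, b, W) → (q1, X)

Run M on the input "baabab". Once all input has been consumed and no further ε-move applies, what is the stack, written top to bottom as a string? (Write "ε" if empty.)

ε

(q0, baabab, $)
  read b, top $: go to q2, push $ → (q2, aabab, $)
  read a, top $: go to q2, push X$ → (q2, abab, X$)
  read a, top X: go to q0, push ε → (q0, bab, $)
  read b, top $: go to q2, push $ → (q2, ab, $)
  read a, top $: go to q2, push X$ → (q2, b, X$)
  read b, top X: go to q3, push ε → (q3, ε, $)
  ε-move, top $: go to q3, push ε → (q3, ε, ε)
All input consumed in state q3 with stack ε.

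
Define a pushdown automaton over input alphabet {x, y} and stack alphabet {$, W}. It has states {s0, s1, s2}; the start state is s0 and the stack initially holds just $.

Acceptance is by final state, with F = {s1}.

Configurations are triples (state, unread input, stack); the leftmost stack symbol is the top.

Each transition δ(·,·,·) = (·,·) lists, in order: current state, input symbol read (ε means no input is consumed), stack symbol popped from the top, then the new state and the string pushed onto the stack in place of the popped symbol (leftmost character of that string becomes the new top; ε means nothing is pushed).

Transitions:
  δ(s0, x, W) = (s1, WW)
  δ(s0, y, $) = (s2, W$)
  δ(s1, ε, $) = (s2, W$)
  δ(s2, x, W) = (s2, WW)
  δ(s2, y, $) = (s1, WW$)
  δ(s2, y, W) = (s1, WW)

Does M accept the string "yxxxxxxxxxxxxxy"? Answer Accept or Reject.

One accepting computation: (s0, yxxxxxxxxxxxxxy, $) ⊢ (s2, xxxxxxxxxxxxxy, W$) ⊢ (s2, xxxxxxxxxxxxy, WW$) ⊢ (s2, xxxxxxxxxxxy, WWW$) ⊢ (s2, xxxxxxxxxxy, WWWW$) ⊢ (s2, xxxxxxxxxy, WWWWW$) ⊢ (s2, xxxxxxxxy, WWWWWW$) ⊢ (s2, xxxxxxxy, WWWWWWW$) ⊢ (s2, xxxxxxy, WWWWWWWW$) ⊢ (s2, xxxxxy, WWWWWWWWW$) ⊢ (s2, xxxxy, WWWWWWWWWW$) ⊢ (s2, xxxy, WWWWWWWWWWW$) ⊢ (s2, xxy, WWWWWWWWWWWW$) ⊢ (s2, xy, WWWWWWWWWWWWW$) ⊢ (s2, y, WWWWWWWWWWWWWW$) ⊢ (s1, ε, WWWWWWWWWWWWWWW$)
All input consumed and state s1 ∈ F.

Accept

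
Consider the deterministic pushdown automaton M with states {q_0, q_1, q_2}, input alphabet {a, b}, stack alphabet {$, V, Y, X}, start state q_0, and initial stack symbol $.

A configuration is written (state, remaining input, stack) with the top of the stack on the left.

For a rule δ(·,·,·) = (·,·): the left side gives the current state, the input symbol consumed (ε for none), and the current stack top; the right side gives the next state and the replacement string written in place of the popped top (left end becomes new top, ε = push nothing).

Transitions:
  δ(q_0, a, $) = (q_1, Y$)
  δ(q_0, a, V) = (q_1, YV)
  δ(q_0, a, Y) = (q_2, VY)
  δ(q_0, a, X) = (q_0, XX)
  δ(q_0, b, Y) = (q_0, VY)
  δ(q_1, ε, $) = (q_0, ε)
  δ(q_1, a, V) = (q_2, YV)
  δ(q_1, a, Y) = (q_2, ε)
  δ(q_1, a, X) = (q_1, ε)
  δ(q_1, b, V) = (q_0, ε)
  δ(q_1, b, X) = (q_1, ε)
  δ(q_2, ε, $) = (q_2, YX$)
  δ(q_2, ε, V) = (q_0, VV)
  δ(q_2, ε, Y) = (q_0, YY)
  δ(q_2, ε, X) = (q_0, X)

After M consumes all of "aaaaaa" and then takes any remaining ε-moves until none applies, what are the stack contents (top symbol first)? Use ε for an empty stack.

YVVVYYX$

(q_0, aaaaaa, $)
  read a, top $: go to q_1, push Y$ → (q_1, aaaaa, Y$)
  read a, top Y: go to q_2, push ε → (q_2, aaaa, $)
  ε-move, top $: go to q_2, push YX$ → (q_2, aaaa, YX$)
  ε-move, top Y: go to q_0, push YY → (q_0, aaaa, YYX$)
  read a, top Y: go to q_2, push VY → (q_2, aaa, VYYX$)
  ε-move, top V: go to q_0, push VV → (q_0, aaa, VVYYX$)
  read a, top V: go to q_1, push YV → (q_1, aa, YVVYYX$)
  read a, top Y: go to q_2, push ε → (q_2, a, VVYYX$)
  ε-move, top V: go to q_0, push VV → (q_0, a, VVVYYX$)
  read a, top V: go to q_1, push YV → (q_1, ε, YVVVYYX$)
All input consumed in state q_1 with stack YVVVYYX$.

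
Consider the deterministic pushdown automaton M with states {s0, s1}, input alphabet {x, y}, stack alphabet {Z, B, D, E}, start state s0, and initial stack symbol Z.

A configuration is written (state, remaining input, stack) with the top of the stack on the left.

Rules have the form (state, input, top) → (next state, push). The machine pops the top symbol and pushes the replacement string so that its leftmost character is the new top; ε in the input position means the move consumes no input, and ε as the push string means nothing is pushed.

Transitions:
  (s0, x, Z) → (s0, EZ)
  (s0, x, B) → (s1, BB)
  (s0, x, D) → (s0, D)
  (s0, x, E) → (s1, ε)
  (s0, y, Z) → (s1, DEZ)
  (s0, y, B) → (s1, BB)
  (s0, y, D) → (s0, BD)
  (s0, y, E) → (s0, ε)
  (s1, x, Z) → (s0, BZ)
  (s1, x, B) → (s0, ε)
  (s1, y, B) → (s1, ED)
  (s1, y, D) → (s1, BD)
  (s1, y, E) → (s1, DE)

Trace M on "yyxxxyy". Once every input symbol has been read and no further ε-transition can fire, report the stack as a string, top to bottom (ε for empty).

BBDEZ

(s0, yyxxxyy, Z)
  read y, top Z: go to s1, push DEZ → (s1, yxxxyy, DEZ)
  read y, top D: go to s1, push BD → (s1, xxxyy, BDEZ)
  read x, top B: go to s0, push ε → (s0, xxyy, DEZ)
  read x, top D: go to s0, push D → (s0, xyy, DEZ)
  read x, top D: go to s0, push D → (s0, yy, DEZ)
  read y, top D: go to s0, push BD → (s0, y, BDEZ)
  read y, top B: go to s1, push BB → (s1, ε, BBDEZ)
All input consumed in state s1 with stack BBDEZ.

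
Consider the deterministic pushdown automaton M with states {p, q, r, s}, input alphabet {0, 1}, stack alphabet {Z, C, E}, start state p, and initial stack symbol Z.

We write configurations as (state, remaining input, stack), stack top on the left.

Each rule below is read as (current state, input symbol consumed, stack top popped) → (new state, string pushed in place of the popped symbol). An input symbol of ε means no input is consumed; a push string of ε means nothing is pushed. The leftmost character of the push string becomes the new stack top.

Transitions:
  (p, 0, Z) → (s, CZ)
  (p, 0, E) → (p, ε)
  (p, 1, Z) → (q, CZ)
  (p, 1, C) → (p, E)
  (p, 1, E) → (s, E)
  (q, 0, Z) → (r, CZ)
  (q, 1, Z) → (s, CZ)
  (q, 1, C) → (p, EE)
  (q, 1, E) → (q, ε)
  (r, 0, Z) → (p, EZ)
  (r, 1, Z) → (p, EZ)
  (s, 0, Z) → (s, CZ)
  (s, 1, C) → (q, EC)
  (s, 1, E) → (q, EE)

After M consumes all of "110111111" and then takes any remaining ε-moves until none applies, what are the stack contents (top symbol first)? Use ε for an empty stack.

ECZ

(p, 110111111, Z)
  read 1, top Z: go to q, push CZ → (q, 10111111, CZ)
  read 1, top C: go to p, push EE → (p, 0111111, EEZ)
  read 0, top E: go to p, push ε → (p, 111111, EZ)
  read 1, top E: go to s, push E → (s, 11111, EZ)
  read 1, top E: go to q, push EE → (q, 1111, EEZ)
  read 1, top E: go to q, push ε → (q, 111, EZ)
  read 1, top E: go to q, push ε → (q, 11, Z)
  read 1, top Z: go to s, push CZ → (s, 1, CZ)
  read 1, top C: go to q, push EC → (q, ε, ECZ)
All input consumed in state q with stack ECZ.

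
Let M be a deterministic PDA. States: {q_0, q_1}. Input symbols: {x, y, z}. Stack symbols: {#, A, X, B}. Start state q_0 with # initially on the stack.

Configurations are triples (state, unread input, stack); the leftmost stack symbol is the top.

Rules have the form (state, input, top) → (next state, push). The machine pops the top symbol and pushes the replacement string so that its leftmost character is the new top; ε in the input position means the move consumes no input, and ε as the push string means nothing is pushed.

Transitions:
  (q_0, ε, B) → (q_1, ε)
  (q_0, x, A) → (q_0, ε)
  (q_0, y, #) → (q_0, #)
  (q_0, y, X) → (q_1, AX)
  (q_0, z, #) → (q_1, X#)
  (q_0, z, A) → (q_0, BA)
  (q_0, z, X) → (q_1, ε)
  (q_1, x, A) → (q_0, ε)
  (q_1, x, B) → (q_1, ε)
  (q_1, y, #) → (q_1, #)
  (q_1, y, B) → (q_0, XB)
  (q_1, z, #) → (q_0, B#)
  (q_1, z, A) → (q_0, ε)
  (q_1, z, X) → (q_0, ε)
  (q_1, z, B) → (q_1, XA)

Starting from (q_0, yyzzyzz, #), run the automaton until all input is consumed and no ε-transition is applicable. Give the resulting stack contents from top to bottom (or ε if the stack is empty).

#

(q_0, yyzzyzz, #)
  read y, top #: go to q_0, push # → (q_0, yzzyzz, #)
  read y, top #: go to q_0, push # → (q_0, zzyzz, #)
  read z, top #: go to q_1, push X# → (q_1, zyzz, X#)
  read z, top X: go to q_0, push ε → (q_0, yzz, #)
  read y, top #: go to q_0, push # → (q_0, zz, #)
  read z, top #: go to q_1, push X# → (q_1, z, X#)
  read z, top X: go to q_0, push ε → (q_0, ε, #)
All input consumed in state q_0 with stack #.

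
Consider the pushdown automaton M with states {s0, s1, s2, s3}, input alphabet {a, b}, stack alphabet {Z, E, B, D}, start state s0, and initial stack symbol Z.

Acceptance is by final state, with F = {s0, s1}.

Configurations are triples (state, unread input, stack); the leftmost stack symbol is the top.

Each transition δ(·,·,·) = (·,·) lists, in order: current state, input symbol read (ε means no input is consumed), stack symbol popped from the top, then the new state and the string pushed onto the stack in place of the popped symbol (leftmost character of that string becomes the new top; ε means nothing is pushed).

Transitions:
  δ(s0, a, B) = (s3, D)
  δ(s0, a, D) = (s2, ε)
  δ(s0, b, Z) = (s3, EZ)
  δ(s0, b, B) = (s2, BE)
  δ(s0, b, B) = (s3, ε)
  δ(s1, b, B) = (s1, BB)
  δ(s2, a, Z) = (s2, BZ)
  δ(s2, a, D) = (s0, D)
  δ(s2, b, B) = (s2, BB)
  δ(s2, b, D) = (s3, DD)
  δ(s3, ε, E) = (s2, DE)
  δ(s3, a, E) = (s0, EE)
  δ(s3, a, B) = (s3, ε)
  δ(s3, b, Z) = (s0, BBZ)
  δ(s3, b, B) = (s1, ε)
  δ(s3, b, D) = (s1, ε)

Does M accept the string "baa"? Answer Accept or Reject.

Reject

No computation consumes all input and reaches a final state.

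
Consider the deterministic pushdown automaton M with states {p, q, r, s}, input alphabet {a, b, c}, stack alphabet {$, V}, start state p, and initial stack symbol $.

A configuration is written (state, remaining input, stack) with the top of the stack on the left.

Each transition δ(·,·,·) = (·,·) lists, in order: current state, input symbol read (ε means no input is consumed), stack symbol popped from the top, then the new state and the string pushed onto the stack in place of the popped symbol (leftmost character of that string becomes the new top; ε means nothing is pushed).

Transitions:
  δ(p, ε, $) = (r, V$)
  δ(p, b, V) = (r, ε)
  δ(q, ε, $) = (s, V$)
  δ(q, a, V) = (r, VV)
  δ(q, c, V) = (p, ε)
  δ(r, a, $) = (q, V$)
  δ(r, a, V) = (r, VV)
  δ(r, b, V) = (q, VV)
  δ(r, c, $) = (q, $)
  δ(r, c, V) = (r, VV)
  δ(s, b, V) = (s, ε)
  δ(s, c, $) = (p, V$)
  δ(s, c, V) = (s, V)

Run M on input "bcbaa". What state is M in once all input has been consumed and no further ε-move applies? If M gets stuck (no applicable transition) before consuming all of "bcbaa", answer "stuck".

(p, bcbaa, $) ⊢ (r, bcbaa, V$) ⊢ (q, cbaa, VV$) ⊢ (p, baa, V$) ⊢ (r, aa, $) ⊢ (q, a, V$) ⊢ (r, ε, VV$)
All input consumed; M is in state r.

r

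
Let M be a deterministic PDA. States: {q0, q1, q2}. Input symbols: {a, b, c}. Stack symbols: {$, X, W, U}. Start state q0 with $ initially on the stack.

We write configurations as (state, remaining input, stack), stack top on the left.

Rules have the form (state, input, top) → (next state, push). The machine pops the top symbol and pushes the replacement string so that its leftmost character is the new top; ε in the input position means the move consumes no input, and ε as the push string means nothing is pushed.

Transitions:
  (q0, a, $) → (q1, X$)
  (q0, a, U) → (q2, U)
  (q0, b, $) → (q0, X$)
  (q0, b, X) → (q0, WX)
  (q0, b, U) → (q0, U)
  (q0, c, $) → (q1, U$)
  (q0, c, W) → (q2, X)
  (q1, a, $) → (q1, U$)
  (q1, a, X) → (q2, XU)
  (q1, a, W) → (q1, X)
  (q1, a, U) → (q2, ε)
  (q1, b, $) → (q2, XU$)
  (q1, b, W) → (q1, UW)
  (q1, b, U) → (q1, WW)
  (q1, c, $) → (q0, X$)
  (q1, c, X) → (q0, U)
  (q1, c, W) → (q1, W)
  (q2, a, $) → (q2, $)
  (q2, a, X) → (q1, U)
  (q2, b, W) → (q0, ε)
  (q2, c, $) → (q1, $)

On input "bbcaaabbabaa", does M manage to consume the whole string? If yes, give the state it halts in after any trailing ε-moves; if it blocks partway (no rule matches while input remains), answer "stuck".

stuck

(q0, bbcaaabbabaa, $)
  read b, top $: go to q0, push X$ → (q0, bcaaabbabaa, X$)
  read b, top X: go to q0, push WX → (q0, caaabbabaa, WX$)
  read c, top W: go to q2, push X → (q2, aaabbabaa, XX$)
  read a, top X: go to q1, push U → (q1, aabbabaa, UX$)
  read a, top U: go to q2, push ε → (q2, abbabaa, X$)
  read a, top X: go to q1, push U → (q1, bbabaa, U$)
  read b, top U: go to q1, push WW → (q1, babaa, WW$)
  read b, top W: go to q1, push UW → (q1, abaa, UWW$)
  read a, top U: go to q2, push ε → (q2, baa, WW$)
  read b, top W: go to q0, push ε → (q0, aa, W$)
No transition for (q0, a, top W); M blocks with input aa remaining.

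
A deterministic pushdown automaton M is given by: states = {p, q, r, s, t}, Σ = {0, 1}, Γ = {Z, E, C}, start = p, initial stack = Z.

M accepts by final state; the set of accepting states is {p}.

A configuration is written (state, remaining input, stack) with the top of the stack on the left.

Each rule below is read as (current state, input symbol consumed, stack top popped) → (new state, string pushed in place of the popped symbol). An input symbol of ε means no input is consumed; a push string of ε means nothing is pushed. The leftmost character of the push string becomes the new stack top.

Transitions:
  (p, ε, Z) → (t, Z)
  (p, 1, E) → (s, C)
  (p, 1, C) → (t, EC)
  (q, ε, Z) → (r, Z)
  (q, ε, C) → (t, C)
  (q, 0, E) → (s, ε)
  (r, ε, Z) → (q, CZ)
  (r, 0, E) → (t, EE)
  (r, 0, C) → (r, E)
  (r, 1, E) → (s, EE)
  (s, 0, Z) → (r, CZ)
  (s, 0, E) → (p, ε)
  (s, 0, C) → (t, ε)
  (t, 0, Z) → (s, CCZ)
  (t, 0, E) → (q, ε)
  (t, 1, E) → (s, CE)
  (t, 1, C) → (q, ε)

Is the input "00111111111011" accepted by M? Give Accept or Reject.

Reject

(p, 00111111111011, Z)
  ε-move, top Z: go to t, push Z → (t, 00111111111011, Z)
  read 0, top Z: go to s, push CCZ → (s, 0111111111011, CCZ)
  read 0, top C: go to t, push ε → (t, 111111111011, CZ)
  read 1, top C: go to q, push ε → (q, 11111111011, Z)
  ε-move, top Z: go to r, push Z → (r, 11111111011, Z)
  ε-move, top Z: go to q, push CZ → (q, 11111111011, CZ)
  ε-move, top C: go to t, push C → (t, 11111111011, CZ)
  read 1, top C: go to q, push ε → (q, 1111111011, Z)
  ε-move, top Z: go to r, push Z → (r, 1111111011, Z)
  ε-move, top Z: go to q, push CZ → (q, 1111111011, CZ)
  ε-move, top C: go to t, push C → (t, 1111111011, CZ)
  read 1, top C: go to q, push ε → (q, 111111011, Z)
  ε-move, top Z: go to r, push Z → (r, 111111011, Z)
  ε-move, top Z: go to q, push CZ → (q, 111111011, CZ)
  ε-move, top C: go to t, push C → (t, 111111011, CZ)
  read 1, top C: go to q, push ε → (q, 11111011, Z)
  ε-move, top Z: go to r, push Z → (r, 11111011, Z)
  ε-move, top Z: go to q, push CZ → (q, 11111011, CZ)
  ε-move, top C: go to t, push C → (t, 11111011, CZ)
  read 1, top C: go to q, push ε → (q, 1111011, Z)
  ε-move, top Z: go to r, push Z → (r, 1111011, Z)
  ε-move, top Z: go to q, push CZ → (q, 1111011, CZ)
  ε-move, top C: go to t, push C → (t, 1111011, CZ)
  read 1, top C: go to q, push ε → (q, 111011, Z)
  ε-move, top Z: go to r, push Z → (r, 111011, Z)
  ε-move, top Z: go to q, push CZ → (q, 111011, CZ)
  ε-move, top C: go to t, push C → (t, 111011, CZ)
  read 1, top C: go to q, push ε → (q, 11011, Z)
  ε-move, top Z: go to r, push Z → (r, 11011, Z)
  ε-move, top Z: go to q, push CZ → (q, 11011, CZ)
  ε-move, top C: go to t, push C → (t, 11011, CZ)
  read 1, top C: go to q, push ε → (q, 1011, Z)
  ε-move, top Z: go to r, push Z → (r, 1011, Z)
  ε-move, top Z: go to q, push CZ → (q, 1011, CZ)
  ε-move, top C: go to t, push C → (t, 1011, CZ)
  read 1, top C: go to q, push ε → (q, 011, Z)
  ε-move, top Z: go to r, push Z → (r, 011, Z)
  ε-move, top Z: go to q, push CZ → (q, 011, CZ)
  ε-move, top C: go to t, push C → (t, 011, CZ)
No transition applies at (t, 011, CZ); input not fully consumed.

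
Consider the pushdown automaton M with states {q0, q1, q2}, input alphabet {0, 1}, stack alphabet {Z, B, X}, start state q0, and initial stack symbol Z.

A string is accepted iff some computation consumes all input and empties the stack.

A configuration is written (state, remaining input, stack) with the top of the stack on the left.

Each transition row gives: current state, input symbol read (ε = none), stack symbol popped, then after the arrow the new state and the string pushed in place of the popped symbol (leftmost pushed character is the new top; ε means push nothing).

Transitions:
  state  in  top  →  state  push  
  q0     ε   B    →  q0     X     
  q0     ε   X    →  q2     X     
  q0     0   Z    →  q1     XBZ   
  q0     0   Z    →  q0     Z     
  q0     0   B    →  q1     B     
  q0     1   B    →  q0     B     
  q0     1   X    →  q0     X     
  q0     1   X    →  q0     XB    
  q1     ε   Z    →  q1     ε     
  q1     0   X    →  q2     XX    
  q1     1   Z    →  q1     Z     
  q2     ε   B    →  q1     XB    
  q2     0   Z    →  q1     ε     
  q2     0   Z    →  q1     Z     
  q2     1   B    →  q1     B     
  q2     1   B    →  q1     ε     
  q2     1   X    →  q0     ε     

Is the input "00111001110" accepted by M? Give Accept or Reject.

No computation consumes all input and empties the stack.

Reject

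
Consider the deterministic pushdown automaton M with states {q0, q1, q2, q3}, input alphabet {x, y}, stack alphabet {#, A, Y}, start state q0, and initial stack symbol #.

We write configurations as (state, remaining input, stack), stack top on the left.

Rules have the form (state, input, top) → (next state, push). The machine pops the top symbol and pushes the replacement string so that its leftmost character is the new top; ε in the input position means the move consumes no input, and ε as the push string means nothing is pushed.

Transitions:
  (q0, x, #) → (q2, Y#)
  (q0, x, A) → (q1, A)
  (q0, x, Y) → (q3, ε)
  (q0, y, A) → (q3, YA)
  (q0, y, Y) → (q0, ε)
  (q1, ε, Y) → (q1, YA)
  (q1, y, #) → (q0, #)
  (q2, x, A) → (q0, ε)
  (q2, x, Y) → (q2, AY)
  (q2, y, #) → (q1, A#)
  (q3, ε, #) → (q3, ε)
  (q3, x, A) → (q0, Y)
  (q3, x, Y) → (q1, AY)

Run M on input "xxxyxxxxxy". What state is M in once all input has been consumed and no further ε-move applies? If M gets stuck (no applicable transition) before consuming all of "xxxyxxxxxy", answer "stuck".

(q0, xxxyxxxxxy, #) ⊢ (q2, xxyxxxxxy, Y#) ⊢ (q2, xyxxxxxy, AY#) ⊢ (q0, yxxxxxy, Y#) ⊢ (q0, xxxxxy, #) ⊢ (q2, xxxxy, Y#) ⊢ (q2, xxxy, AY#) ⊢ (q0, xxy, Y#) ⊢ (q3, xy, #) ⊢ (q3, xy, ε)
No transition for (q3, x, top ε); M blocks with input xy remaining.

stuck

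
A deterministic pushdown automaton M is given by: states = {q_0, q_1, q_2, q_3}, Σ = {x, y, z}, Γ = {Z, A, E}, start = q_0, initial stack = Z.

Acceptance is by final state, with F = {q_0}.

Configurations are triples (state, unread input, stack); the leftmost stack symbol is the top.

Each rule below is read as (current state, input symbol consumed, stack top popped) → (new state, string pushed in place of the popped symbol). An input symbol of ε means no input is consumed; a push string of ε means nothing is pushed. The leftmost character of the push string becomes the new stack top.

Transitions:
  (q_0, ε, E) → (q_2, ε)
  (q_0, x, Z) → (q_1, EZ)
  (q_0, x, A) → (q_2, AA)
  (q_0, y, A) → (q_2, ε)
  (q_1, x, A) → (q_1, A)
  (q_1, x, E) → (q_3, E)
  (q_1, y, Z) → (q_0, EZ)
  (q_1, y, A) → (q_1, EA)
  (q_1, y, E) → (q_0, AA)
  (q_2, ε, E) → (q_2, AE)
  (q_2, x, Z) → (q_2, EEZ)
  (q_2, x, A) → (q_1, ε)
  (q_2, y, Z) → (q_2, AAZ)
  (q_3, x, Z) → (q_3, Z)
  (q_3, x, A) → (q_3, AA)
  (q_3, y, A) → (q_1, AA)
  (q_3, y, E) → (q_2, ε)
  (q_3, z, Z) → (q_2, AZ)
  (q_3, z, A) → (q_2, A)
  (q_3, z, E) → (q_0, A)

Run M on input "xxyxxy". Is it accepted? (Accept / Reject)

(q_0, xxyxxy, Z)
  read x, top Z: go to q_1, push EZ → (q_1, xyxxy, EZ)
  read x, top E: go to q_3, push E → (q_3, yxxy, EZ)
  read y, top E: go to q_2, push ε → (q_2, xxy, Z)
  read x, top Z: go to q_2, push EEZ → (q_2, xy, EEZ)
  ε-move, top E: go to q_2, push AE → (q_2, xy, AEEZ)
  read x, top A: go to q_1, push ε → (q_1, y, EEZ)
  read y, top E: go to q_0, push AA → (q_0, ε, AAEZ)
All input consumed; state q_0 ∈ F.

Accept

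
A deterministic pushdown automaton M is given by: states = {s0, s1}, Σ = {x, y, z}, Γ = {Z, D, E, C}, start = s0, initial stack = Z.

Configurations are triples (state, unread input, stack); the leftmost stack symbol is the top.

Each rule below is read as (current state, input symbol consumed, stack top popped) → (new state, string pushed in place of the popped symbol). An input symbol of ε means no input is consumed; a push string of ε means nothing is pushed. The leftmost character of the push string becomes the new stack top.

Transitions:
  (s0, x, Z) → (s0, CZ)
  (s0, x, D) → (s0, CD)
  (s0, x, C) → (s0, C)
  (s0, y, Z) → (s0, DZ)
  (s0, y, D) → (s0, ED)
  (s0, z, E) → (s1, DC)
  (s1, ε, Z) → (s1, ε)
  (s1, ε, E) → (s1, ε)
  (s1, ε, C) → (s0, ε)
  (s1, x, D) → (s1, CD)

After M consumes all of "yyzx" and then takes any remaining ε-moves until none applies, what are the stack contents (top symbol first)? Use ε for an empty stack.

(s0, yyzx, Z)
  read y, top Z: go to s0, push DZ → (s0, yzx, DZ)
  read y, top D: go to s0, push ED → (s0, zx, EDZ)
  read z, top E: go to s1, push DC → (s1, x, DCDZ)
  read x, top D: go to s1, push CD → (s1, ε, CDCDZ)
  ε-move, top C: go to s0, push ε → (s0, ε, DCDZ)
All input consumed in state s0 with stack DCDZ.

DCDZ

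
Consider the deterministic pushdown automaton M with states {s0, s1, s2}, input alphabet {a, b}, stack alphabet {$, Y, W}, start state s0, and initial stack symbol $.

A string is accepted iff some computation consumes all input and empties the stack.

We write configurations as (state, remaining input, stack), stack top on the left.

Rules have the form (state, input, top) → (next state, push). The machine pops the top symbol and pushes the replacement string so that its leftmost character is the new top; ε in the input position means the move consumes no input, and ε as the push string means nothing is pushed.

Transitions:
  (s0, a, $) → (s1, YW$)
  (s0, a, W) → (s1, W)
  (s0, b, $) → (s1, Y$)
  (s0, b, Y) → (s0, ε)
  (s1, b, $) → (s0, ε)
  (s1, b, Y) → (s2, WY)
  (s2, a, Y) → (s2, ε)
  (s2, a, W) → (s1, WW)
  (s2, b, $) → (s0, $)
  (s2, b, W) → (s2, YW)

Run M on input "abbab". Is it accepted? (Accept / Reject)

(s0, abbab, $) ⊢ (s1, bbab, YW$) ⊢ (s2, bab, WYW$) ⊢ (s2, ab, YWYW$) ⊢ (s2, b, WYW$) ⊢ (s2, ε, YWYW$)
All input consumed; stack is YWYW$, not empty, and no further ε-move applies.

Reject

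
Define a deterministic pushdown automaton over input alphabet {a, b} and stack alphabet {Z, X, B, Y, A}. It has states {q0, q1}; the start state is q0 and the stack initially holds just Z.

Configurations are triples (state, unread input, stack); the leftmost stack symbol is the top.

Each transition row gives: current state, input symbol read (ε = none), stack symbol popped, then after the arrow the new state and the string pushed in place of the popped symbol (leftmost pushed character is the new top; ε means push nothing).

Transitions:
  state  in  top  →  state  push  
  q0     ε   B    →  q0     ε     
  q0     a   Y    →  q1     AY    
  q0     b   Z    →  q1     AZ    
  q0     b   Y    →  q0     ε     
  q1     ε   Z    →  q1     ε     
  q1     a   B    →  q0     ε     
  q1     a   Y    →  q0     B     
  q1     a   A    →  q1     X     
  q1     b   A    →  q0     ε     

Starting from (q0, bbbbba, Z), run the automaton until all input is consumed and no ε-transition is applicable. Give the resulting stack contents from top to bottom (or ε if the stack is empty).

(q0, bbbbba, Z) ⊢ (q1, bbbba, AZ) ⊢ (q0, bbba, Z) ⊢ (q1, bba, AZ) ⊢ (q0, ba, Z) ⊢ (q1, a, AZ) ⊢ (q1, ε, XZ)
All input consumed in state q1 with stack XZ.

XZ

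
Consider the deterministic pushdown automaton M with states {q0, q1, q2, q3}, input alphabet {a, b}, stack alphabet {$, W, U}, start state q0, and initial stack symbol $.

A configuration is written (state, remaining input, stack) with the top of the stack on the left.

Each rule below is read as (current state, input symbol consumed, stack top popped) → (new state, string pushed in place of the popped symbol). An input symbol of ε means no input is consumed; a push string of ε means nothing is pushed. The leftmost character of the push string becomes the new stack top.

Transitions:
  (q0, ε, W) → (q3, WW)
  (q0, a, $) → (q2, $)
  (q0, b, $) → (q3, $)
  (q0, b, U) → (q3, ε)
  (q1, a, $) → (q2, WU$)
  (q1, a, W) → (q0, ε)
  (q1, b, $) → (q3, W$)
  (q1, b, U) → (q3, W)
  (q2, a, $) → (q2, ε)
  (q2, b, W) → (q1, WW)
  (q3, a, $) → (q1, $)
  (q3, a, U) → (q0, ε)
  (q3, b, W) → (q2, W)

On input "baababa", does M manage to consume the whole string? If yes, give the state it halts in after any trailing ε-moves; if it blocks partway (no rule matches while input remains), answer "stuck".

stuck

(q0, baababa, $)
  read b, top $: go to q3, push $ → (q3, aababa, $)
  read a, top $: go to q1, push $ → (q1, ababa, $)
  read a, top $: go to q2, push WU$ → (q2, baba, WU$)
  read b, top W: go to q1, push WW → (q1, aba, WWU$)
  read a, top W: go to q0, push ε → (q0, ba, WU$)
  ε-move, top W: go to q3, push WW → (q3, ba, WWU$)
  read b, top W: go to q2, push W → (q2, a, WWU$)
No transition for (q2, a, top W); M blocks with input a remaining.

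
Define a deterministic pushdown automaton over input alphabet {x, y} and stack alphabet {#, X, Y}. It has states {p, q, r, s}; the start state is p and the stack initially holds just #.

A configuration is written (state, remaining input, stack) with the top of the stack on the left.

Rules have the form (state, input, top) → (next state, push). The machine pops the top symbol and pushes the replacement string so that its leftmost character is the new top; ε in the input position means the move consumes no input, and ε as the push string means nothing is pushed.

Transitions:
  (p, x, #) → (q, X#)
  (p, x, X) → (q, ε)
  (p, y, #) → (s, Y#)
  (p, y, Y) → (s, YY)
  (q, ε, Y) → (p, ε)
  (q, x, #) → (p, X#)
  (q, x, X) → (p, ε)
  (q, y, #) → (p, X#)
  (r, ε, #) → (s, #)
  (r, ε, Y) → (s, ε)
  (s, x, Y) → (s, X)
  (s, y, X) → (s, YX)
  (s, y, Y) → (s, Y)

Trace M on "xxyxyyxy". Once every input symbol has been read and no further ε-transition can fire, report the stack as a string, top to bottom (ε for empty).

YXX#

(p, xxyxyyxy, #)
  read x, top #: go to q, push X# → (q, xyxyyxy, X#)
  read x, top X: go to p, push ε → (p, yxyyxy, #)
  read y, top #: go to s, push Y# → (s, xyyxy, Y#)
  read x, top Y: go to s, push X → (s, yyxy, X#)
  read y, top X: go to s, push YX → (s, yxy, YX#)
  read y, top Y: go to s, push Y → (s, xy, YX#)
  read x, top Y: go to s, push X → (s, y, XX#)
  read y, top X: go to s, push YX → (s, ε, YXX#)
All input consumed in state s with stack YXX#.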